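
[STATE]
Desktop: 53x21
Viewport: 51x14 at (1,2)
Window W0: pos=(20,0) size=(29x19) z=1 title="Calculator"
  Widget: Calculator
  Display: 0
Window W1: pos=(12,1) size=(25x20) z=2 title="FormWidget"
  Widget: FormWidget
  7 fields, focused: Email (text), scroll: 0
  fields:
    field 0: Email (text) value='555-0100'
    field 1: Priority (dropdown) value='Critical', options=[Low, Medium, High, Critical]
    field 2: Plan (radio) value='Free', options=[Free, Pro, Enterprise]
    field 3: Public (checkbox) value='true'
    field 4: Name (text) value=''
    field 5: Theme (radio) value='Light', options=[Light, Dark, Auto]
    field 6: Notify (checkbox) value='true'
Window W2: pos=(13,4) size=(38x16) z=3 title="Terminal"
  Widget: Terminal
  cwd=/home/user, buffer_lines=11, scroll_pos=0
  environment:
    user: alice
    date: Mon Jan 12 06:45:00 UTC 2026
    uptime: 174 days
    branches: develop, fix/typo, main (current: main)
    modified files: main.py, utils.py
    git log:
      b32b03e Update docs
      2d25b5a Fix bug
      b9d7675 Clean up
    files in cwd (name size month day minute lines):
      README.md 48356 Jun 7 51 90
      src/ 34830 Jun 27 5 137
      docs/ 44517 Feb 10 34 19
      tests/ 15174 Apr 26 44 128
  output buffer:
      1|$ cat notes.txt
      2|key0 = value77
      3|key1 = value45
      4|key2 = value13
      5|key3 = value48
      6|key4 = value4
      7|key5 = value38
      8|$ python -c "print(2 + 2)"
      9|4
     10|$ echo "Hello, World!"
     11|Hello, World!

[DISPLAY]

           ┃ FormWidget            ┃───────────┨   
           ┠───────────────────────┨          0┃   
           ┃┏━━━━━━━━━━━━━━━━━━━━━━━━━━━━━━━━━━━━┓ 
           ┃┃ Terminal                           ┃ 
           ┃┠────────────────────────────────────┨ 
           ┃┃$ cat notes.txt                     ┃ 
           ┃┃key0 = value77                      ┃ 
           ┃┃key1 = value45                      ┃ 
           ┃┃key2 = value13                      ┃ 
           ┃┃key3 = value48                      ┃ 
           ┃┃key4 = value4                       ┃ 
           ┃┃key5 = value38                      ┃ 
           ┃┃$ python -c "print(2 + 2)"          ┃ 
           ┃┃4                                   ┃ 


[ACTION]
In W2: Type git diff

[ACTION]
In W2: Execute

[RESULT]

           ┃ FormWidget            ┃───────────┨   
           ┠───────────────────────┨          0┃   
           ┃┏━━━━━━━━━━━━━━━━━━━━━━━━━━━━━━━━━━━━┓ 
           ┃┃ Terminal                           ┃ 
           ┃┠────────────────────────────────────┨ 
           ┃┃$ python -c "print(2 + 2)"          ┃ 
           ┃┃4                                   ┃ 
           ┃┃$ echo "Hello, World!"              ┃ 
           ┃┃Hello, World!                       ┃ 
           ┃┃$ git diff                          ┃ 
           ┃┃diff --git a/main.py b/main.py      ┃ 
           ┃┃--- a/main.py                       ┃ 
           ┃┃+++ b/main.py                       ┃ 
           ┃┃@@ -1,3 +1,4 @@                     ┃ 


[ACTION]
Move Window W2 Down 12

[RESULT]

           ┃ FormWidget            ┃───────────┨   
           ┠───────────────────────┨          0┃   
           ┃> Email:      [555-010]┃┐          ┃   
           ┃┏━━━━━━━━━━━━━━━━━━━━━━━━━━━━━━━━━━━━┓ 
           ┃┃ Terminal                           ┃ 
           ┃┠────────────────────────────────────┨ 
           ┃┃$ python -c "print(2 + 2)"          ┃ 
           ┃┃4                                   ┃ 
           ┃┃$ echo "Hello, World!"              ┃ 
           ┃┃Hello, World!                       ┃ 
           ┃┃$ git diff                          ┃ 
           ┃┃diff --git a/main.py b/main.py      ┃ 
           ┃┃--- a/main.py                       ┃ 
           ┃┃+++ b/main.py                       ┃ 


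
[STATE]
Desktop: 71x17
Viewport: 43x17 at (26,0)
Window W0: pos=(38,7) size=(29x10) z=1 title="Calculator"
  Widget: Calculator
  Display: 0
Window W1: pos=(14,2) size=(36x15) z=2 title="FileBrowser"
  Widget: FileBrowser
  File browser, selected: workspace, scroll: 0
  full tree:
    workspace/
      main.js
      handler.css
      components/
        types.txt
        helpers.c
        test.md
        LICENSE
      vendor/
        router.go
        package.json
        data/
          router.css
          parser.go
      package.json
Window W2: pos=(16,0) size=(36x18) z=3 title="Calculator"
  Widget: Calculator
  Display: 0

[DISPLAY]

━━━━━━━━━━━━━━━━━━━━━━━━━┓                 
or                       ┃                 
─────────────────────────┨                 
                        0┃                 
───┬───┐                 ┃                 
 9 │ ÷ │                 ┃                 
───┼───┤                 ┃                 
 6 │ × │                 ┃━━━━━━━━━━━━━━┓  
───┼───┤                 ┃              ┃  
 3 │ - │                 ┃──────────────┨  
───┼───┤                 ┃             0┃  
 = │ + │                 ┃───┐          ┃  
───┼───┤                 ┃ ÷ │          ┃  
 MR│ M+│                 ┃───┤          ┃  
───┴───┘                 ┃ × │          ┃  
                         ┃───┘          ┃  
                         ┃━━━━━━━━━━━━━━┛  


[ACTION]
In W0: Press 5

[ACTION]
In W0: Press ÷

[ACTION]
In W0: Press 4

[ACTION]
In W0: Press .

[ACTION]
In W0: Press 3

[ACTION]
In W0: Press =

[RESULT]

━━━━━━━━━━━━━━━━━━━━━━━━━┓                 
or                       ┃                 
─────────────────────────┨                 
                        0┃                 
───┬───┐                 ┃                 
 9 │ ÷ │                 ┃                 
───┼───┤                 ┃                 
 6 │ × │                 ┃━━━━━━━━━━━━━━┓  
───┼───┤                 ┃              ┃  
 3 │ - │                 ┃──────────────┨  
───┼───┤                 ┃   1.162790698┃  
 = │ + │                 ┃───┐          ┃  
───┼───┤                 ┃ ÷ │          ┃  
 MR│ M+│                 ┃───┤          ┃  
───┴───┘                 ┃ × │          ┃  
                         ┃───┘          ┃  
                         ┃━━━━━━━━━━━━━━┛  


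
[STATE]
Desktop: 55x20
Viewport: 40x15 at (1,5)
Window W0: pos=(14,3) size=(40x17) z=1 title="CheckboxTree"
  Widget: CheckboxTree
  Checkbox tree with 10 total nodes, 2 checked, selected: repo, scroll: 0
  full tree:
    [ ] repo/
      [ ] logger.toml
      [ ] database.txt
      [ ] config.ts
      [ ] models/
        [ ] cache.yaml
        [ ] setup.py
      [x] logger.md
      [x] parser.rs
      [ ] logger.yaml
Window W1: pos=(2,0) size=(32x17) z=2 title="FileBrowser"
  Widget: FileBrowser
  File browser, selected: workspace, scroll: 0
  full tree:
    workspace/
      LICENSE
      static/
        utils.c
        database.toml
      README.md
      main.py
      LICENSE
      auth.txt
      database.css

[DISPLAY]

 ┃    [+] static/               ┃───────
 ┃    README.md                 ┃       
 ┃    main.py                   ┃       
 ┃    LICENSE                   ┃       
 ┃    auth.txt                  ┃       
 ┃    database.css              ┃       
 ┃                              ┃       
 ┃                              ┃       
 ┃                              ┃       
 ┃                              ┃       
 ┃                              ┃       
 ┗━━━━━━━━━━━━━━━━━━━━━━━━━━━━━━┛       
             ┃                          
             ┃                          
             ┗━━━━━━━━━━━━━━━━━━━━━━━━━━


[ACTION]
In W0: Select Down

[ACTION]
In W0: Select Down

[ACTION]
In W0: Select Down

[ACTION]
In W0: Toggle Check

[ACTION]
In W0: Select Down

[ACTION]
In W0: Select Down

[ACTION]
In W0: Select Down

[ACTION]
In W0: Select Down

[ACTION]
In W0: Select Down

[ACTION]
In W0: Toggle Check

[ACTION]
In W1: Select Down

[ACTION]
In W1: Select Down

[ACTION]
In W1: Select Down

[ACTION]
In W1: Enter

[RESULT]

 ┃    [+] static/               ┃───────
 ┃  > README.md                 ┃       
 ┃    main.py                   ┃       
 ┃    LICENSE                   ┃       
 ┃    auth.txt                  ┃       
 ┃    database.css              ┃       
 ┃                              ┃       
 ┃                              ┃       
 ┃                              ┃       
 ┃                              ┃       
 ┃                              ┃       
 ┗━━━━━━━━━━━━━━━━━━━━━━━━━━━━━━┛       
             ┃                          
             ┃                          
             ┗━━━━━━━━━━━━━━━━━━━━━━━━━━


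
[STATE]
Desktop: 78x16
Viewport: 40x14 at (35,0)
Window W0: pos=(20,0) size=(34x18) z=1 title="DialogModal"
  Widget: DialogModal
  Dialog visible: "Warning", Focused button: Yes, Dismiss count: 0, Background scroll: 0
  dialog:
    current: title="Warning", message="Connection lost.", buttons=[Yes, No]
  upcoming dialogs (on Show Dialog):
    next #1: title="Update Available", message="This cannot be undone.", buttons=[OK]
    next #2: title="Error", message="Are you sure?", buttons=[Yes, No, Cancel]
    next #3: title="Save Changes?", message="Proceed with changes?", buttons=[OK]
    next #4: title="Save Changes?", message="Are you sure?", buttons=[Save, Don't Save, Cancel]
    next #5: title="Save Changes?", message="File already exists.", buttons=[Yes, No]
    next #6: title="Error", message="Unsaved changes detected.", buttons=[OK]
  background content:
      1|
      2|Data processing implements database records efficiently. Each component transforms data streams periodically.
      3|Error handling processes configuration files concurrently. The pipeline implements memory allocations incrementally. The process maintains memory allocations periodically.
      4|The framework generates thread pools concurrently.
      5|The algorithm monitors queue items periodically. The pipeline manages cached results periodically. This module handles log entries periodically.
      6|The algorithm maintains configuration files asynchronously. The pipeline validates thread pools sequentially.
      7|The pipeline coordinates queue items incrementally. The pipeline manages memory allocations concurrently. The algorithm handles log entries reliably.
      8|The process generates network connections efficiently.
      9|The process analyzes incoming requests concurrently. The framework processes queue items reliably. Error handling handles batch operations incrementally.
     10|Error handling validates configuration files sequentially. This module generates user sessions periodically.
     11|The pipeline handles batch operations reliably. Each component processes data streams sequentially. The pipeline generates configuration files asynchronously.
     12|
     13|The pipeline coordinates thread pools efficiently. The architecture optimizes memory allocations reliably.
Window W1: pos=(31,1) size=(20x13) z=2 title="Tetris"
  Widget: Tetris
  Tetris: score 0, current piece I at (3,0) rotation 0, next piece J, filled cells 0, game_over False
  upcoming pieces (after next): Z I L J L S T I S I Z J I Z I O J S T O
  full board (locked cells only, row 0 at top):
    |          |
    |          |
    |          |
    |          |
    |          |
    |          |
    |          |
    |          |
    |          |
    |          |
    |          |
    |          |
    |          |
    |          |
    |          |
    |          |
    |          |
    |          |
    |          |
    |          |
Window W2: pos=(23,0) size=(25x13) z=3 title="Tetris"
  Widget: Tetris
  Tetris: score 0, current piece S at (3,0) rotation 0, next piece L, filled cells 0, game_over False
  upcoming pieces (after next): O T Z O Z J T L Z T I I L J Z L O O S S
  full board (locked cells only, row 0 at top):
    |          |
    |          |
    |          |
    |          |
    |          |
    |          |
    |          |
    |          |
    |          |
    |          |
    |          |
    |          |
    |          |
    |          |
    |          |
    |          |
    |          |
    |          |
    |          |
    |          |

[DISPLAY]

━━━━━━━━━━━━┓━━━━━┓                     
            ┃━━┓  ┃                     
────────────┨  ┃──┨                     
Next:       ┃──┨  ┃                     
  ▒         ┃  ┃ab┃                     
▒▒▒         ┃  ┃gu┃                     
            ┃  ┃ p┃                     
            ┃  ┃te┃                     
            ┃  ┃ur┃                     
Score:      ┃  ┃ i┃                     
0           ┃  ┃co┃                     
            ┃  ┃re┃                     
━━━━━━━━━━━━┛  ┃gu┃                     
━━━━━━━━━━━━━━━┛ra┃                     


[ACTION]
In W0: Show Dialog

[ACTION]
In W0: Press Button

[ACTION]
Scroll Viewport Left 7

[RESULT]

━━━━━━━━━━━━━━━━━━━┓━━━━━┓              
ris                ┃━━┓  ┃              
───────────────────┨  ┃──┨              
      │Next:       ┃──┨  ┃              
      │  ▒         ┃  ┃ab┃              
      │▒▒▒         ┃  ┃gu┃              
      │            ┃  ┃ p┃              
      │            ┃  ┃te┃              
      │            ┃  ┃ur┃              
      │Score:      ┃  ┃ i┃              
      │0           ┃  ┃co┃              
      │            ┃  ┃re┃              
━━━━━━━━━━━━━━━━━━━┛  ┃gu┃              
eli┗━━━━━━━━━━━━━━━━━━┛ra┃              


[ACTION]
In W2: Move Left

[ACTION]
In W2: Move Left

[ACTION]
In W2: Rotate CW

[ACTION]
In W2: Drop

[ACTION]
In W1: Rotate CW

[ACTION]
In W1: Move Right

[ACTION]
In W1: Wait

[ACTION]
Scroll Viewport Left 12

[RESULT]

    ┏━━┏━━━━━━━━━━━━━━━━━━━━━━━┓━━━━━┓  
    ┃ D┃ Tetris                ┃━━┓  ┃  
    ┠──┠───────────────────────┨  ┃──┨  
    ┃  ┃          │Next:       ┃──┨  ┃  
    ┃Da┃          │  ▒         ┃  ┃ab┃  
    ┃Er┃          │▒▒▒         ┃  ┃gu┃  
    ┃Th┃          │            ┃  ┃ p┃  
    ┃Th┃          │            ┃  ┃te┃  
    ┃Th┃          │            ┃  ┃ur┃  
    ┃Th┃          │Score:      ┃  ┃ i┃  
    ┃Th┃          │0           ┃  ┃co┃  
    ┃Th┃          │            ┃  ┃re┃  
    ┃Er┗━━━━━━━━━━━━━━━━━━━━━━━┛  ┃gu┃  
    ┃The pipeli┗━━━━━━━━━━━━━━━━━━┛ra┃  


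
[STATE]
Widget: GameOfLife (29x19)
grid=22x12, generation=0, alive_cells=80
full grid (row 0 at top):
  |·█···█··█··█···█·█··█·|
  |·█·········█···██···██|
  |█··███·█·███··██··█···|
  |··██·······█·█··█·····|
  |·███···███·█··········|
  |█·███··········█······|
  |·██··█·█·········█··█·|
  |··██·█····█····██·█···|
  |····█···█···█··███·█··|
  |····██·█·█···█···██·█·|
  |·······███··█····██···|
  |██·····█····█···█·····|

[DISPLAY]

Gen: 0                       
·█···█··█··█···█·█··█·       
·█·········█···██···██       
█··███·█·███··██··█···       
··██·······█·█··█·····       
·███···███·█··········       
█·███··········█······       
·██··█·█·········█··█·       
··██·█····█····██·█···       
····█···█···█··███·█··       
····██·█·█···█···██·█·       
·······███··█····██···       
██·····█····█···█·····       
                             
                             
                             
                             
                             
                             


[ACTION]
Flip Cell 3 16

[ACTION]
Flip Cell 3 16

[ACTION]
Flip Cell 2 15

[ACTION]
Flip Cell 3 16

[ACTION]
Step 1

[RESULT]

Gen: 1                       
···············█····██       
███··██·██·██·████·███       
·█·██······█··██······       
······██···█··········       
········█·█·█·········       
█···█·██··············       
·····██········█·█····       
·███·██········█··██··       
······█·██····██···█··       
····████·█··██········       
·······█·█··██··█·██··       
·······█·········█····       
                             
                             
                             
                             
                             
                             


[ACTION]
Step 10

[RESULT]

Gen: 11                      
····█···█·····█·······       
·········█···█·█······       
··█·█·█·██··█···█·····       
·██········█···█······       
███···········█·······       
··█······██···········       
██····██····█·········       
······██····█·········       
········██·█··········       
·······█·██·····█·····       
·······██·······█·····       
········█·······█·····       
                             
                             
                             
                             
                             
                             


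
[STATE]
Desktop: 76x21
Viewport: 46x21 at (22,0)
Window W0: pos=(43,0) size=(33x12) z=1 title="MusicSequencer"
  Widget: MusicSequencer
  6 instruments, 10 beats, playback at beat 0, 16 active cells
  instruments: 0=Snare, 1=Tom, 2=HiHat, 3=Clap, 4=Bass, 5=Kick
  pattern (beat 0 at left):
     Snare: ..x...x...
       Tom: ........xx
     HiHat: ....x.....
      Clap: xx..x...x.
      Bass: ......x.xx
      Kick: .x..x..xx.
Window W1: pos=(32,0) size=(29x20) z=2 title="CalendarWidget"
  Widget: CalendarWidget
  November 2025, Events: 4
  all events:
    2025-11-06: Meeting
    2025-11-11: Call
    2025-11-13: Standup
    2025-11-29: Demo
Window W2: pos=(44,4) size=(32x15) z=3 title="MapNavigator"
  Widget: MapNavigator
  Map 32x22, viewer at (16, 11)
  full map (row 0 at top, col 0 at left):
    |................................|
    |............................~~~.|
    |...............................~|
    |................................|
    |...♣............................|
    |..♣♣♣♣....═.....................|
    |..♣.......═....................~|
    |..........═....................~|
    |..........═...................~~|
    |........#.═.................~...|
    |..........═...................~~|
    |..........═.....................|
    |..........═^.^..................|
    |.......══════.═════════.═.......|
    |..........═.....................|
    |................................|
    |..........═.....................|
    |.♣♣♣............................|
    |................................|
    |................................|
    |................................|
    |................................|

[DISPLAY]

          ┏━━━━━━━━━━━━━━━━━━━━━━━━━━━┓━━━━━━━
          ┃ CalendarWidget            ┃       
          ┠───────────────────────────┨───────
          ┃       November 2025       ┃       
          ┃Mo Tu We Th┏━━━━━━━━━━━━━━━━━━━━━━━
          ┃           ┃ MapNavigator          
          ┃ 3  4  5  6┠───────────────────────
          ┃10 11* 12 1┃.♣.......═.............
          ┃17 18 19 20┃.........═.............
          ┃24 25 26 27┃.........═.............
          ┃           ┃.......#.═.............
          ┃           ┃.........═.............
          ┃           ┃.........═.....@.......
          ┃           ┃.........═^.^..........
          ┃           ┃......══════.═════════.
          ┃           ┃.........═.............
          ┃           ┃.......................
          ┃           ┃.........═.............
          ┃           ┗━━━━━━━━━━━━━━━━━━━━━━━
          ┗━━━━━━━━━━━━━━━━━━━━━━━━━━━┛       
                                              


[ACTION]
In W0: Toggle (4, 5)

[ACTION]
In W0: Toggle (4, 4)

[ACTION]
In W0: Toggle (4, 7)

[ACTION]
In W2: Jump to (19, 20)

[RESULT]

          ┏━━━━━━━━━━━━━━━━━━━━━━━━━━━┓━━━━━━━
          ┃ CalendarWidget            ┃       
          ┠───────────────────────────┨───────
          ┃       November 2025       ┃       
          ┃Mo Tu We Th┏━━━━━━━━━━━━━━━━━━━━━━━
          ┃           ┃ MapNavigator          
          ┃ 3  4  5  6┠───────────────────────
          ┃10 11* 12 1┃.......................
          ┃17 18 19 20┃......═................
          ┃24 25 26 27┃.......................
          ┃           ┃.......................
          ┃           ┃.......................
          ┃           ┃...............@.......
          ┃           ┃.......................
          ┃           ┃                       
          ┃           ┃                       
          ┃           ┃                       
          ┃           ┃                       
          ┃           ┗━━━━━━━━━━━━━━━━━━━━━━━
          ┗━━━━━━━━━━━━━━━━━━━━━━━━━━━┛       
                                              


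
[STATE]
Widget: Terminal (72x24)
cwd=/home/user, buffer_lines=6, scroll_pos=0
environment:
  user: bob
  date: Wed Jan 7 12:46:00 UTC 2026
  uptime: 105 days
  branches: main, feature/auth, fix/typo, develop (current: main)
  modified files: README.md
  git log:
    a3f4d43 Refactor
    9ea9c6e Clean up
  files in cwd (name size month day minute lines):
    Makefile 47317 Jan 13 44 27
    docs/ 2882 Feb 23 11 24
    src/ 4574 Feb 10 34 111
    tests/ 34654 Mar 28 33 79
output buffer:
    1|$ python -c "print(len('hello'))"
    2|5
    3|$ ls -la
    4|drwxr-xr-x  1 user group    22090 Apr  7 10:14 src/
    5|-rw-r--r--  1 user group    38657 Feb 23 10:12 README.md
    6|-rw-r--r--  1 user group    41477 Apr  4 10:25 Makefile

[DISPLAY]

$ python -c "print(len('hello'))"                                       
5                                                                       
$ ls -la                                                                
drwxr-xr-x  1 user group    22090 Apr  7 10:14 src/                     
-rw-r--r--  1 user group    38657 Feb 23 10:12 README.md                
-rw-r--r--  1 user group    41477 Apr  4 10:25 Makefile                 
$ █                                                                     
                                                                        
                                                                        
                                                                        
                                                                        
                                                                        
                                                                        
                                                                        
                                                                        
                                                                        
                                                                        
                                                                        
                                                                        
                                                                        
                                                                        
                                                                        
                                                                        
                                                                        


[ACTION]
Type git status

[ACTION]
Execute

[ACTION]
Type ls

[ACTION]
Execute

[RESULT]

$ python -c "print(len('hello'))"                                       
5                                                                       
$ ls -la                                                                
drwxr-xr-x  1 user group    22090 Apr  7 10:14 src/                     
-rw-r--r--  1 user group    38657 Feb 23 10:12 README.md                
-rw-r--r--  1 user group    41477 Apr  4 10:25 Makefile                 
$ git status                                                            
On branch main                                                          
Changes not staged for commit:                                          
                                                                        
        modified:   README.md                                           
$ ls                                                                    
Makefile  docs/  src/  tests/                                           
$ █                                                                     
                                                                        
                                                                        
                                                                        
                                                                        
                                                                        
                                                                        
                                                                        
                                                                        
                                                                        
                                                                        


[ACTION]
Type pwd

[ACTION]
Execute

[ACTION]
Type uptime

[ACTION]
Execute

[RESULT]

$ python -c "print(len('hello'))"                                       
5                                                                       
$ ls -la                                                                
drwxr-xr-x  1 user group    22090 Apr  7 10:14 src/                     
-rw-r--r--  1 user group    38657 Feb 23 10:12 README.md                
-rw-r--r--  1 user group    41477 Apr  4 10:25 Makefile                 
$ git status                                                            
On branch main                                                          
Changes not staged for commit:                                          
                                                                        
        modified:   README.md                                           
$ ls                                                                    
Makefile  docs/  src/  tests/                                           
$ pwd                                                                   
/home/user                                                              
$ uptime                                                                
 10:00  up 105 days                                                     
$ █                                                                     
                                                                        
                                                                        
                                                                        
                                                                        
                                                                        
                                                                        


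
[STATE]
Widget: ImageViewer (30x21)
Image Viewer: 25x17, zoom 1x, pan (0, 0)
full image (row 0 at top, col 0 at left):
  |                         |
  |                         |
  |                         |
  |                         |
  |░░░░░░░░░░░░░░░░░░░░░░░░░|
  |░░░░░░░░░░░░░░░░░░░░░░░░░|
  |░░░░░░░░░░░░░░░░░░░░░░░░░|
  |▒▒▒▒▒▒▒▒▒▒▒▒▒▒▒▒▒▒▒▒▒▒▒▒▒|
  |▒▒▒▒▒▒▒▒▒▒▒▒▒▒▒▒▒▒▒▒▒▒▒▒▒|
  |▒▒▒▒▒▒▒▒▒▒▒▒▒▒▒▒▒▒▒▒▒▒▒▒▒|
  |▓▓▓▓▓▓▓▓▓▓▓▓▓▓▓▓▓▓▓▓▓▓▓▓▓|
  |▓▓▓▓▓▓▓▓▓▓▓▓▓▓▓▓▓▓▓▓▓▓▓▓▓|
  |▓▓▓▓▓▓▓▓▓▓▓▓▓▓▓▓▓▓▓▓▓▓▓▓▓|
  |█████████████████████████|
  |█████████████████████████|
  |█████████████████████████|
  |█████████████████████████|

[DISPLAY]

                              
                              
                              
                              
░░░░░░░░░░░░░░░░░░░░░░░░░     
░░░░░░░░░░░░░░░░░░░░░░░░░     
░░░░░░░░░░░░░░░░░░░░░░░░░     
▒▒▒▒▒▒▒▒▒▒▒▒▒▒▒▒▒▒▒▒▒▒▒▒▒     
▒▒▒▒▒▒▒▒▒▒▒▒▒▒▒▒▒▒▒▒▒▒▒▒▒     
▒▒▒▒▒▒▒▒▒▒▒▒▒▒▒▒▒▒▒▒▒▒▒▒▒     
▓▓▓▓▓▓▓▓▓▓▓▓▓▓▓▓▓▓▓▓▓▓▓▓▓     
▓▓▓▓▓▓▓▓▓▓▓▓▓▓▓▓▓▓▓▓▓▓▓▓▓     
▓▓▓▓▓▓▓▓▓▓▓▓▓▓▓▓▓▓▓▓▓▓▓▓▓     
█████████████████████████     
█████████████████████████     
█████████████████████████     
█████████████████████████     
                              
                              
                              
                              


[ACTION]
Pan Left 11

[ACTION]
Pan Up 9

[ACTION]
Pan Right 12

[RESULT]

                              
                              
                              
                              
░░░░░░░░░░░░░                 
░░░░░░░░░░░░░                 
░░░░░░░░░░░░░                 
▒▒▒▒▒▒▒▒▒▒▒▒▒                 
▒▒▒▒▒▒▒▒▒▒▒▒▒                 
▒▒▒▒▒▒▒▒▒▒▒▒▒                 
▓▓▓▓▓▓▓▓▓▓▓▓▓                 
▓▓▓▓▓▓▓▓▓▓▓▓▓                 
▓▓▓▓▓▓▓▓▓▓▓▓▓                 
█████████████                 
█████████████                 
█████████████                 
█████████████                 
                              
                              
                              
                              


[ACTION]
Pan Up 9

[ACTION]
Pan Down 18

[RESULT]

                              
                              
                              
                              
                              
                              
                              
                              
                              
                              
                              
                              
                              
                              
                              
                              
                              
                              
                              
                              
                              


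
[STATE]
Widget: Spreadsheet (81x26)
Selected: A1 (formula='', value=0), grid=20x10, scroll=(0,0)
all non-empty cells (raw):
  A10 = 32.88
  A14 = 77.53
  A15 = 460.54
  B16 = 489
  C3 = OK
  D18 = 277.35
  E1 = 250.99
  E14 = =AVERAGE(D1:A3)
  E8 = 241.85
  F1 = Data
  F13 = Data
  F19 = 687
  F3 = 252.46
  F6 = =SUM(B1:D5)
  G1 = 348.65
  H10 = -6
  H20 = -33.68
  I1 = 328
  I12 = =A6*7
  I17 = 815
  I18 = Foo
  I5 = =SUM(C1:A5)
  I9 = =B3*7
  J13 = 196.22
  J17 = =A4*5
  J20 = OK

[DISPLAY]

A1:                                                                              
       A       B       C       D       E       F       G       H       I       J 
---------------------------------------------------------------------------------
  1      [0]       0       0       0  250.99Data      348.65       0     328     
  2        0       0       0       0       0       0       0       0       0     
  3        0       0OK             0       0  252.46       0       0       0     
  4        0       0       0       0       0       0       0       0       0     
  5        0       0       0       0       0       0       0       0       0     
  6        0       0       0       0       0       0       0       0       0     
  7        0       0       0       0       0       0       0       0       0     
  8        0       0       0       0  241.85       0       0       0       0     
  9        0       0       0       0       0       0       0       0       0     
 10    32.88       0       0       0       0       0       0      -6       0     
 11        0       0       0       0       0       0       0       0       0     
 12        0       0       0       0       0       0       0       0       0     
 13        0       0       0       0       0Data           0       0       0  196
 14    77.53       0       0       0       0       0       0       0       0     
 15   460.54       0       0       0       0       0       0       0       0     
 16        0     489       0       0       0       0       0       0       0     
 17        0       0       0       0       0       0       0       0     815     
 18        0       0       0  277.35       0       0       0       0Foo          
 19        0       0       0       0       0     687       0       0       0     
 20        0       0       0       0       0       0       0  -33.68       0OK   
                                                                                 
                                                                                 
                                                                                 


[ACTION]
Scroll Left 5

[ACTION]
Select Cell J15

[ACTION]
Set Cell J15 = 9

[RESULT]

J15: 9                                                                           
       A       B       C       D       E       F       G       H       I       J 
---------------------------------------------------------------------------------
  1        0       0       0       0  250.99Data      348.65       0     328     
  2        0       0       0       0       0       0       0       0       0     
  3        0       0OK             0       0  252.46       0       0       0     
  4        0       0       0       0       0       0       0       0       0     
  5        0       0       0       0       0       0       0       0       0     
  6        0       0       0       0       0       0       0       0       0     
  7        0       0       0       0       0       0       0       0       0     
  8        0       0       0       0  241.85       0       0       0       0     
  9        0       0       0       0       0       0       0       0       0     
 10    32.88       0       0       0       0       0       0      -6       0     
 11        0       0       0       0       0       0       0       0       0     
 12        0       0       0       0       0       0       0       0       0     
 13        0       0       0       0       0Data           0       0       0  196
 14    77.53       0       0       0       0       0       0       0       0     
 15   460.54       0       0       0       0       0       0       0       0     
 16        0     489       0       0       0       0       0       0       0     
 17        0       0       0       0       0       0       0       0     815     
 18        0       0       0  277.35       0       0       0       0Foo          
 19        0       0       0       0       0     687       0       0       0     
 20        0       0       0       0       0       0       0  -33.68       0OK   
                                                                                 
                                                                                 
                                                                                 


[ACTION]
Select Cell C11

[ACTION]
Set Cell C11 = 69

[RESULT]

C11: 69                                                                          
       A       B       C       D       E       F       G       H       I       J 
---------------------------------------------------------------------------------
  1        0       0       0       0  250.99Data      348.65       0     328     
  2        0       0       0       0       0       0       0       0       0     
  3        0       0OK             0       0  252.46       0       0       0     
  4        0       0       0       0       0       0       0       0       0     
  5        0       0       0       0       0       0       0       0       0     
  6        0       0       0       0       0       0       0       0       0     
  7        0       0       0       0       0       0       0       0       0     
  8        0       0       0       0  241.85       0       0       0       0     
  9        0       0       0       0       0       0       0       0       0     
 10    32.88       0       0       0       0       0       0      -6       0     
 11        0       0    [69]       0       0       0       0       0       0     
 12        0       0       0       0       0       0       0       0       0     
 13        0       0       0       0       0Data           0       0       0  196
 14    77.53       0       0       0       0       0       0       0       0     
 15   460.54       0       0       0       0       0       0       0       0     
 16        0     489       0       0       0       0       0       0       0     
 17        0       0       0       0       0       0       0       0     815     
 18        0       0       0  277.35       0       0       0       0Foo          
 19        0       0       0       0       0     687       0       0       0     
 20        0       0       0       0       0       0       0  -33.68       0OK   
                                                                                 
                                                                                 
                                                                                 
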